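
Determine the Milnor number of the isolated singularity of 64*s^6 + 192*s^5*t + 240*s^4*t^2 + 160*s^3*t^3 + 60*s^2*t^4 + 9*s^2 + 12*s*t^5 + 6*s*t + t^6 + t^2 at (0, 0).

5

The Hessian of f at 0 has rank 1. Corank 1: A-series; mu = 5 gives A_5.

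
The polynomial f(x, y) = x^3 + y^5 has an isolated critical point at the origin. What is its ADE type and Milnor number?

The Hessian of f at 0 is [[0, 0], [0, 0]] with rank 0, so corank 2. A Groebner basis of the Jacobian ideal J(f) in C{x,y} is {y^4, x^2}; counting standard monomials gives mu = 8. Corank 2; j^3 = x^3 is a perfect cube, so E-series; the 5-jet and mu = 8 give E_8.

Type E_8, Milnor number mu = 8.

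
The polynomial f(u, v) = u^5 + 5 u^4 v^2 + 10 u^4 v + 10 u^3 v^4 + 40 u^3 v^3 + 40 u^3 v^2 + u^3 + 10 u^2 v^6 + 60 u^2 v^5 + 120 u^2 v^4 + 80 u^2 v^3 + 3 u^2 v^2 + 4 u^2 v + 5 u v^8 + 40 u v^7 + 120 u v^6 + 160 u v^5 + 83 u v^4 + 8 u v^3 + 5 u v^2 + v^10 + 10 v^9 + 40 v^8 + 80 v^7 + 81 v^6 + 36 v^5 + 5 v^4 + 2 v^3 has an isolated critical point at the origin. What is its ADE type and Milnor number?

Type D6, Milnor number mu = 6.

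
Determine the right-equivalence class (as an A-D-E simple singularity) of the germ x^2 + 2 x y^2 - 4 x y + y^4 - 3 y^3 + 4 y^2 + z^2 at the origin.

A2

The Hessian of f at 0 is [[2, -4, 0], [-4, 8, 0], [0, 0, 2]] with rank 2, so corank 1. A Groebner basis of the Jacobian ideal J(f) in C{x,y,z} is {y^2, x - 2*y, z}; counting standard monomials gives mu = 2. Corank 1: A-series; mu = 2 gives A_2.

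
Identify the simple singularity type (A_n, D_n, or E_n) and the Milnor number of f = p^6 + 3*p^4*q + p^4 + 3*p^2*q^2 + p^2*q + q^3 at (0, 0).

Type D_4, Milnor number mu = 4.

The Hessian of f at 0 has rank 0. Corank 2; j^3 = q*(p^2 + q^2) splits into three distinct lines over C (the quadratic factor has nonzero discriminant), so D_4.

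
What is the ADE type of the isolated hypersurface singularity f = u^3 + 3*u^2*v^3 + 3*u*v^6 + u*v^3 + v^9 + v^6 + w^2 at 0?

The Hessian of f at 0 has rank 1. Corank 2; j^3 = u^3 is a perfect cube, so E-series; the 4-jet and mu = 7 give E_7.

E_7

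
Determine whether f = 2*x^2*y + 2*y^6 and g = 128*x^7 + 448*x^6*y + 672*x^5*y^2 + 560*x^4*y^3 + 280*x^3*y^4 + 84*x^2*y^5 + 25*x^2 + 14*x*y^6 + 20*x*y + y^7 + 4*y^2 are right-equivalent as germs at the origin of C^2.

No.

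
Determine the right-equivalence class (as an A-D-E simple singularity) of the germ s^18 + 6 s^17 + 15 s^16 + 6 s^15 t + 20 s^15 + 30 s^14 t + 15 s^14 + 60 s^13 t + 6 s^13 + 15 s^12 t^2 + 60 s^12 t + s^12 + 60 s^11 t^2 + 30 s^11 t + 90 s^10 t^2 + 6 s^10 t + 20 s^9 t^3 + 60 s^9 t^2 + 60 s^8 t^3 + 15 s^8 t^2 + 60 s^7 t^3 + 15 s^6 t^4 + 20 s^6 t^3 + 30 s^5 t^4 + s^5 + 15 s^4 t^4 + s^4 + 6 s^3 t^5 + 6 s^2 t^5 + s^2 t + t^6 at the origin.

The Hessian of f at 0 is [[0, 0], [0, 0]] with rank 0, so corank 2. A Groebner basis of the Jacobian ideal J(f) in C{s,t} is {s^2/6 + t^5, s^3, s*t}; counting standard monomials gives mu = 7. Corank 2; j^3 = s^2*t has shape L^2 M (L != M), so D-series; mu = 7 gives D_7.

D7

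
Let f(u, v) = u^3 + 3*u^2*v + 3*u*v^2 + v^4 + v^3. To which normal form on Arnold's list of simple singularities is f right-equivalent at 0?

The Hessian of f at 0 has rank 0. Corank 2; j^3 = (u + v)^3 is a perfect cube, so E-series; the 4-jet and mu = 6 give E_6.

E_{6}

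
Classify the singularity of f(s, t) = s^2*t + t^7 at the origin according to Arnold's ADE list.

D8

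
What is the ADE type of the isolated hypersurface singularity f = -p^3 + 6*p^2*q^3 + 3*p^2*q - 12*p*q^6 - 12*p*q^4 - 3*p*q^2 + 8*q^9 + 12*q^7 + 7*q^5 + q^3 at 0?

E8

The Hessian of f at 0 has rank 0. Corank 2; j^3 = -(p - q)^3 is a perfect cube, so E-series; the 5-jet and mu = 8 give E_8.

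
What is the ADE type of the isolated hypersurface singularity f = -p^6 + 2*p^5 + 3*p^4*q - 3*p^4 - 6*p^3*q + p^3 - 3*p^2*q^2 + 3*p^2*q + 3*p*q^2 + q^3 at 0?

E_8

The Hessian of f at 0 is [[0, 0], [0, 0]] with rank 0, so corank 2. A Groebner basis of the Jacobian ideal J(f) in C{p,q} is {-3*p^2/8 + p*q^3 + 3*p*q^2/4 - 3*p*q/4 + 3*q^3/4 - 3*q^2/8, p^2/2 - p*q^2 + p*q + q^4 - q^3 + q^2/2, p^3 - 3*p^2/4 - 3*p*q^2/2 - 3*p*q/2 - q^3/2 - 3*q^2/4, p^2*q + p^2/4 + 3*p*q^2/2 + p*q/2 + q^3/2 + q^2/4}; counting standard monomials gives mu = 8. Corank 2; j^3 = (p + q)^3 is a perfect cube, so E-series; the 5-jet and mu = 8 give E_8.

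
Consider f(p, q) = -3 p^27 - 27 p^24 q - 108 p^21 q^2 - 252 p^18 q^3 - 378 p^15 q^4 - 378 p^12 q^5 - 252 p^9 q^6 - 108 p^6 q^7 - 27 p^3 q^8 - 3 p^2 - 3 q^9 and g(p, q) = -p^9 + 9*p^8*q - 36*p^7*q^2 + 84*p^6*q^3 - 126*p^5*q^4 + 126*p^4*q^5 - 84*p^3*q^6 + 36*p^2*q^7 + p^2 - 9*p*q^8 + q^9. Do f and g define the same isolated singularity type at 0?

Yes.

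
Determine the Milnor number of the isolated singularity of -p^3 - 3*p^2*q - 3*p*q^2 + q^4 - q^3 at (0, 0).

6

The Hessian of f at 0 is [[0, 0], [0, 0]] with rank 0, so corank 2. A Groebner basis of the Jacobian ideal J(f) in C{p,q} is {q^3, p^2 + 2*p*q + q^2}; counting standard monomials gives mu = 6. Corank 2; j^3 = -(p + q)^3 is a perfect cube, so E-series; the 4-jet and mu = 6 give E_6.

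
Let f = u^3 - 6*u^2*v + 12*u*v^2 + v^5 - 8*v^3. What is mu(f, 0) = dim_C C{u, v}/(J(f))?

8

The Hessian of f at 0 has rank 0. Corank 2; j^3 = (u - 2*v)^3 is a perfect cube, so E-series; the 5-jet and mu = 8 give E_8.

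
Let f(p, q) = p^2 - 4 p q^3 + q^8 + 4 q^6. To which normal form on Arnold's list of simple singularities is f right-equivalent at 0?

A7

The Hessian of f at 0 has rank 1. Corank 1: A-series; mu = 7 gives A_7.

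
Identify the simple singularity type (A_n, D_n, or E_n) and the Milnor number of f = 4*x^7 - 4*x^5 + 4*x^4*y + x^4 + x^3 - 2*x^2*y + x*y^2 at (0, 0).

Type D_{5}, Milnor number mu = 5.

The Hessian of f at 0 is [[0, 0], [0, 0]] with rank 0, so corank 2. A Groebner basis of the Jacobian ideal J(f) in C{x,y} is {x*y^2 - x*y/4 + y^2/4, -x*y/4 + y^3 + y^2/4, x^2 - x*y}; counting standard monomials gives mu = 5. Corank 2; j^3 = x*(x - y)^2 has shape L^2 M (L != M), so D-series; mu = 5 gives D_5.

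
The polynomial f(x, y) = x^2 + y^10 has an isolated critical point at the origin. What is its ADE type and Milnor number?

Type A_{9}, Milnor number mu = 9.

The Hessian of f at 0 has rank 1. Corank 1: A-series; mu = 9 gives A_9.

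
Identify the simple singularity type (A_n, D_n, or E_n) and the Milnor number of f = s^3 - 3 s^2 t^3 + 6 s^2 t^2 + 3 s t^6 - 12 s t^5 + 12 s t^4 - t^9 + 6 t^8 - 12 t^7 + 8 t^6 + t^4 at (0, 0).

Type E_{6}, Milnor number mu = 6.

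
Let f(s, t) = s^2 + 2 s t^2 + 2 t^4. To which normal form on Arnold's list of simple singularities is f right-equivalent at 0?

The Hessian of f at 0 has rank 1. Corank 1: A-series; mu = 3 gives A_3.

A_{3}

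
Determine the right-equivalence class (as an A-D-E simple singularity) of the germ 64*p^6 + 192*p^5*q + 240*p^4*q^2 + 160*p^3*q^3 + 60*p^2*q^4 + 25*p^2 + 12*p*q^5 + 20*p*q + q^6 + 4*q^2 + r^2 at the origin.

A_5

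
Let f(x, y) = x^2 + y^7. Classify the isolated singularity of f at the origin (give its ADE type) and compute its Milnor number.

The Hessian of f at 0 has rank 1. Corank 1: A-series; mu = 6 gives A_6.

Type A_6, Milnor number mu = 6.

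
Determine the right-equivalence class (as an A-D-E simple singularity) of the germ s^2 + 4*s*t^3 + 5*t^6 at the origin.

A5

The Hessian of f at 0 has rank 1. Corank 1: A-series; mu = 5 gives A_5.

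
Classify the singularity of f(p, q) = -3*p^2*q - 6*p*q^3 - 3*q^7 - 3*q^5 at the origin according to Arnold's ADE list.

The Hessian of f at 0 is [[0, 0], [0, 0]] with rank 0, so corank 2. A Groebner basis of the Jacobian ideal J(f) in C{p,q} is {p^2*q^2 + p^2/7 + p*q^2/7, p^3 - p^2/7 - p*q^2/7, p*q + q^3}; counting standard monomials gives mu = 8. Corank 2; j^3 = -3*p^2*q has shape L^2 M (L != M), so D-series; mu = 8 gives D_8.

D_8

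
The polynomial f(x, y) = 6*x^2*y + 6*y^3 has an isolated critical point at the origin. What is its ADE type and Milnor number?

Type D4, Milnor number mu = 4.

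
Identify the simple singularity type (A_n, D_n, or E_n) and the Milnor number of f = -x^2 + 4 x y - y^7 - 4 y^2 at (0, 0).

The Hessian of f at 0 has rank 1. Corank 1: A-series; mu = 6 gives A_6.

Type A_{6}, Milnor number mu = 6.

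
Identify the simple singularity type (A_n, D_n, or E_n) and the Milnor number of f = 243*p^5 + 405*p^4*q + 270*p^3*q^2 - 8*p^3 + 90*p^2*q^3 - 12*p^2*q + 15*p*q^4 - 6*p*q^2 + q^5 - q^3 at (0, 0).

The Hessian of f at 0 has rank 0. Corank 2; j^3 = -(2*p + q)^3 is a perfect cube, so E-series; the 5-jet and mu = 8 give E_8.

Type E8, Milnor number mu = 8.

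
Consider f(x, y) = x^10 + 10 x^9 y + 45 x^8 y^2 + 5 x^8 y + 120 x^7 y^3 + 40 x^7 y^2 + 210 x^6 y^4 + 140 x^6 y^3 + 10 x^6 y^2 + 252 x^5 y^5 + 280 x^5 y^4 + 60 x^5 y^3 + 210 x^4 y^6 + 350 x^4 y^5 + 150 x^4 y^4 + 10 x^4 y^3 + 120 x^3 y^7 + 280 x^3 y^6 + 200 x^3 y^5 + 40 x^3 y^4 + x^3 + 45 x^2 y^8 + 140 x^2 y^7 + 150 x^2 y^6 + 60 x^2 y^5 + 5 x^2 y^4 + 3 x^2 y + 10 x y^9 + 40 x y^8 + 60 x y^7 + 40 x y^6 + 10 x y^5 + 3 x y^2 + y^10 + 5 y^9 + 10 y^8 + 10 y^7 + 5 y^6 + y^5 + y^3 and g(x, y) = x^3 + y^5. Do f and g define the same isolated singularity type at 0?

The Hessian of f at 0 is [[0, 0], [0, 0]] with rank 0, so corank 2. A Groebner basis of the Jacobian ideal J(f) in C{x,y} is {y^4, x^2 + 2*x*y + y^2}; counting standard monomials gives mu = 8. Corank 2; j^3 = (x + y)^3 is a perfect cube, so E-series; the 5-jet and mu = 8 give E_8. The Hessian of g at 0 is [[0, 0], [0, 0]] with rank 0, so corank 2. A Groebner basis of the Jacobian ideal J(g) in C{x,y} is {y^4, x^2}; counting standard monomials gives mu = 8. Corank 2; j^3 = x^3 is a perfect cube, so E-series; the 5-jet and mu = 8 give E_8. Both have type E_8, hence right-equivalent.

Yes.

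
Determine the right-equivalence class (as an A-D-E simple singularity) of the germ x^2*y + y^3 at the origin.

D_{4}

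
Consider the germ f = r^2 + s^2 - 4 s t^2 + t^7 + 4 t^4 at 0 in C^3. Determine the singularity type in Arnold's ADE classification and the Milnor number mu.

Type A6, Milnor number mu = 6.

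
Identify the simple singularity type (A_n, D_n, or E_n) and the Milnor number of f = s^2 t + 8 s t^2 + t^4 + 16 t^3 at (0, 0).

Type D_{5}, Milnor number mu = 5.

The Hessian of f at 0 is [[0, 0], [0, 0]] with rank 0, so corank 2. A Groebner basis of the Jacobian ideal J(f) in C{s,t} is {s^3 - 16*s^2 + 256*t^2, s^2/4 + t^3 - 4*t^2, s*t + 4*t^2}; counting standard monomials gives mu = 5. Corank 2; j^3 = t*(s + 4*t)^2 has shape L^2 M (L != M), so D-series; mu = 5 gives D_5.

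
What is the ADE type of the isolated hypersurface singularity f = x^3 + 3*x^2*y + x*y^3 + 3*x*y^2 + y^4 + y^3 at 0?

The Hessian of f at 0 is [[0, 0], [0, 0]] with rank 0, so corank 2. A Groebner basis of the Jacobian ideal J(f) in C{x,y} is {x^3 + 3*x^2*y + 6*x^2 + 12*x*y + 6*y^2, -3*x^2 + x*y^2 - 6*x*y - 3*y^2, 3*x^2 + 6*x*y + y^3 + 3*y^2}; counting standard monomials gives mu = 7. Corank 2; j^3 = (x + y)^3 is a perfect cube, so E-series; the 4-jet and mu = 7 give E_7.

E_7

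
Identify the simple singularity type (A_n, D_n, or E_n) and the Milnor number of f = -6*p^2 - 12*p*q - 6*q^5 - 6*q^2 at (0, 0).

Type A_{4}, Milnor number mu = 4.

The Hessian of f at 0 has rank 1. Corank 1: A-series; mu = 4 gives A_4.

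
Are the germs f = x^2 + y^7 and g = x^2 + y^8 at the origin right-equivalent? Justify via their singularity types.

The Hessian of f at 0 is [[2, 0], [0, 0]] with rank 1, so corank 1. A Groebner basis of the Jacobian ideal J(f) in C{x,y} is {y^6, x}; counting standard monomials gives mu = 6. Corank 1: A-series; mu = 6 gives A_6. The Hessian of g at 0 is [[2, 0], [0, 0]] with rank 1, so corank 1. A Groebner basis of the Jacobian ideal J(g) in C{x,y} is {y^7, x}; counting standard monomials gives mu = 7. Corank 1: A-series; mu = 7 gives A_7. f is A_6 but g is A_7, hence not right-equivalent.

No.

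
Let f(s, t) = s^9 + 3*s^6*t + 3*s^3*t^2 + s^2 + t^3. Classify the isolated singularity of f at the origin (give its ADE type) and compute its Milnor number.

Type A_{2}, Milnor number mu = 2.

The Hessian of f at 0 is [[2, 0], [0, 0]] with rank 1, so corank 1. A Groebner basis of the Jacobian ideal J(f) in C{s,t} is {t^2, s}; counting standard monomials gives mu = 2. Corank 1: A-series; mu = 2 gives A_2.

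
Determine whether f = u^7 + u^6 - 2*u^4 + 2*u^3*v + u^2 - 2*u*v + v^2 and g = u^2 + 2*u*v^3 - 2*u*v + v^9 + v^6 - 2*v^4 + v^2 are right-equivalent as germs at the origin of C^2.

The Hessian of f at 0 is [[2, -2], [-2, 2]] with rank 1, so corank 1. A Groebner basis of the Jacobian ideal J(f) in C{u,v} is {-u*v + v^4 + v^2, u*v^2 - u/3 - 2*v^3/3 + v/3, u^2 - 2*u*v + v^2}; counting standard monomials gives mu = 6. Corank 1: A-series; mu = 6 gives A_6. The Hessian of g at 0 is [[2, -2], [-2, 2]] with rank 1, so corank 1. A Groebner basis of the Jacobian ideal J(g) in C{u,v} is {u^2*v^2 + 2*u^2 - 3*u*v + v^2, u^3 - 3*u^2*v + 3*u*v^2 + u - v, u + v^3 - v}; counting standard monomials gives mu = 8. Corank 1: A-series; mu = 8 gives A_8. f is A_6 but g is A_8, hence not right-equivalent.

No.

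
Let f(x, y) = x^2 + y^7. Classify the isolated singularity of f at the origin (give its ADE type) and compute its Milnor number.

The Hessian of f at 0 has rank 1. Corank 1: A-series; mu = 6 gives A_6.

Type A_6, Milnor number mu = 6.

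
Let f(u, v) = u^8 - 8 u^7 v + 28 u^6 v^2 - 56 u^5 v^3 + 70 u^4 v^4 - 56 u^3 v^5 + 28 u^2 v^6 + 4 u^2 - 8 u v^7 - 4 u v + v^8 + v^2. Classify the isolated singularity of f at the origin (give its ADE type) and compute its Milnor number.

Type A7, Milnor number mu = 7.

The Hessian of f at 0 is [[8, -4], [-4, 2]] with rank 1, so corank 1. A Groebner basis of the Jacobian ideal J(f) in C{u,v} is {v^7, u - v/2}; counting standard monomials gives mu = 7. Corank 1: A-series; mu = 7 gives A_7.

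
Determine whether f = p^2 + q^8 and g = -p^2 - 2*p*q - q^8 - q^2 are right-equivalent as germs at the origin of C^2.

The Hessian of f at 0 has rank 1. Corank 1: A-series; mu = 7 gives A_7. The Hessian of g at 0 has rank 1. Corank 1: A-series; mu = 7 gives A_7. Both have type A_7, hence right-equivalent.

Yes.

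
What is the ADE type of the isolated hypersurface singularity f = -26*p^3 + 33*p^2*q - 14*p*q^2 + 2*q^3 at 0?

D_4

The Hessian of f at 0 is [[0, 0], [0, 0]] with rank 0, so corank 2. A Groebner basis of the Jacobian ideal J(f) in C{p,q} is {q^3, p^2 - 2*q^2/3, p*q - q^2}; counting standard monomials gives mu = 4. Corank 2; j^3 = -(2*p - q)*(13*p^2 - 10*p*q + 2*q^2) splits into three distinct lines over C (the quadratic factor has nonzero discriminant), so D_4.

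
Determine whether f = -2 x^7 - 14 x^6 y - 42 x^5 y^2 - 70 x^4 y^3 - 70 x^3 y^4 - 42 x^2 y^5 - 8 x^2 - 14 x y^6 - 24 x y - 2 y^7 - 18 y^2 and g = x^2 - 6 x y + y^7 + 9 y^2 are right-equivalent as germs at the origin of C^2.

Yes.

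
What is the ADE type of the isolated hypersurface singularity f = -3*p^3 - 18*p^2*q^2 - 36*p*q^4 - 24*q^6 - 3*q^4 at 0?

E_{6}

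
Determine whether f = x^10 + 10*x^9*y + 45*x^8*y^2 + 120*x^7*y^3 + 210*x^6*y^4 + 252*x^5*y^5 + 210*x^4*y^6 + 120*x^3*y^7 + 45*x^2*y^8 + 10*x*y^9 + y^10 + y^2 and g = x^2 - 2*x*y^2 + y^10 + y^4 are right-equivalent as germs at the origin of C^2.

Yes.

The Hessian of f at 0 has rank 1. Corank 1: A-series; mu = 9 gives A_9. The Hessian of g at 0 has rank 1. Corank 1: A-series; mu = 9 gives A_9. Both have type A_9, hence right-equivalent.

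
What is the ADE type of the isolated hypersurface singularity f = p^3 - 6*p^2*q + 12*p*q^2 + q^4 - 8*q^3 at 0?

E6

The Hessian of f at 0 has rank 0. Corank 2; j^3 = (p - 2*q)^3 is a perfect cube, so E-series; the 4-jet and mu = 6 give E_6.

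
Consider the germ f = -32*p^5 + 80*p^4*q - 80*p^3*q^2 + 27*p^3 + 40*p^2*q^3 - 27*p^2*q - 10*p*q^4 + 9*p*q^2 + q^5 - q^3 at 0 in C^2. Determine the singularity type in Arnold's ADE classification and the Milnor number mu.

Type E_8, Milnor number mu = 8.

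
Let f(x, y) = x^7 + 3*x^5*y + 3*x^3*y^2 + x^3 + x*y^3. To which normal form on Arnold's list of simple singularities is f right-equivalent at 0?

E_{7}

The Hessian of f at 0 has rank 0. Corank 2; j^3 = x^3 is a perfect cube, so E-series; the 4-jet and mu = 7 give E_7.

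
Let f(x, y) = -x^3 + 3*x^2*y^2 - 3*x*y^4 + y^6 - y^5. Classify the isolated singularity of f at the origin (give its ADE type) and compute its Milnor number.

Type E_{8}, Milnor number mu = 8.

The Hessian of f at 0 has rank 0. Corank 2; j^3 = -x^3 is a perfect cube, so E-series; the 5-jet and mu = 8 give E_8.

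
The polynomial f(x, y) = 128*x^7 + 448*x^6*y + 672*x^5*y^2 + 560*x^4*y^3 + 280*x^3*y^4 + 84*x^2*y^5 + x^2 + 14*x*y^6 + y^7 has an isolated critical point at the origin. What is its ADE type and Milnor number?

Type A6, Milnor number mu = 6.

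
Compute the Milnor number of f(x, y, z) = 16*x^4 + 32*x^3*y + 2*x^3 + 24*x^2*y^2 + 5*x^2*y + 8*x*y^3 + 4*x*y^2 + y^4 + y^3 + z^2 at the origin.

5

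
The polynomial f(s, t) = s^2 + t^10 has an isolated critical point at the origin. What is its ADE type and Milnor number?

Type A_{9}, Milnor number mu = 9.

The Hessian of f at 0 is [[2, 0], [0, 0]] with rank 1, so corank 1. A Groebner basis of the Jacobian ideal J(f) in C{s,t} is {t^9, s}; counting standard monomials gives mu = 9. Corank 1: A-series; mu = 9 gives A_9.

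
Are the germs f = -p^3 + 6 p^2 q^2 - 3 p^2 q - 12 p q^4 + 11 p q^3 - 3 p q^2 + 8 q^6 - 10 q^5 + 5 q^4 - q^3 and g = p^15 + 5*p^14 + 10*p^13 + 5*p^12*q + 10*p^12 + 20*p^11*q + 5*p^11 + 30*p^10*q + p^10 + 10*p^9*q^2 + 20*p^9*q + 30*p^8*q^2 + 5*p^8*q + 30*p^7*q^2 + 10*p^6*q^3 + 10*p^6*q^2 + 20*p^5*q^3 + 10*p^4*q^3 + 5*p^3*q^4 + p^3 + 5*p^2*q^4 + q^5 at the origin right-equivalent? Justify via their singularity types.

No.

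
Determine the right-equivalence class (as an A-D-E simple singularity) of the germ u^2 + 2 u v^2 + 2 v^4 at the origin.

A3

The Hessian of f at 0 is [[2, 0], [0, 0]] with rank 1, so corank 1. A Groebner basis of the Jacobian ideal J(f) in C{u,v} is {u^2, u*v, u + v^2}; counting standard monomials gives mu = 3. Corank 1: A-series; mu = 3 gives A_3.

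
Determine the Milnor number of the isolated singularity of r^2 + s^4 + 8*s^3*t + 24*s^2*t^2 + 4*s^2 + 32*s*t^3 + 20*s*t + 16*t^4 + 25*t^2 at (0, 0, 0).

The Hessian of f at 0 is [[8, 20, 0], [20, 50, 0], [0, 0, 2]] with rank 2, so corank 1. A Groebner basis of the Jacobian ideal J(f) in C{s,t,r} is {t^3, s + 5*t/2, r}; counting standard monomials gives mu = 3. Corank 1: A-series; mu = 3 gives A_3.

3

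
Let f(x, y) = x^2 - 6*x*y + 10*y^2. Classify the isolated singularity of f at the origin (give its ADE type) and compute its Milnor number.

The Hessian of f at 0 has rank 2. Corank 0: nondegenerate Morse point, so A_1.

Type A_1, Milnor number mu = 1.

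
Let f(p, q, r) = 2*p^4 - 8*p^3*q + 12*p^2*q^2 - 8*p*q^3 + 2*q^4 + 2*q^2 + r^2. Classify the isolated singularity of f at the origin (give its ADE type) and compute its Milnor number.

The Hessian of f at 0 is [[0, 0, 0], [0, 4, 0], [0, 0, 2]] with rank 2, so corank 1. A Groebner basis of the Jacobian ideal J(f) in C{p,q,r} is {p^3, q, r}; counting standard monomials gives mu = 3. Corank 1: A-series; mu = 3 gives A_3.

Type A_{3}, Milnor number mu = 3.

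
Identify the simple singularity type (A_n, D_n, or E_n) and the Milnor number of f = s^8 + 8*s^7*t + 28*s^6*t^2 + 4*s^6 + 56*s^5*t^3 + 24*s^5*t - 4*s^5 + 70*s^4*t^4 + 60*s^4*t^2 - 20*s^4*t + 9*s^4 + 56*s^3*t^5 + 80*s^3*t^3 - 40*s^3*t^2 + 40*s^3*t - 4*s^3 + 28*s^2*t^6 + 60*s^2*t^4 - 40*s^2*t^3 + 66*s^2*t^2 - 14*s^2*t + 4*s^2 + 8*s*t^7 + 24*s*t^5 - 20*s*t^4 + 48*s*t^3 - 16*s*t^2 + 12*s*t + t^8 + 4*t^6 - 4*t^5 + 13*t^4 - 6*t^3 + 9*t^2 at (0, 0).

The Hessian of f at 0 has rank 1. Corank 1: A-series; mu = 7 gives A_7.

Type A7, Milnor number mu = 7.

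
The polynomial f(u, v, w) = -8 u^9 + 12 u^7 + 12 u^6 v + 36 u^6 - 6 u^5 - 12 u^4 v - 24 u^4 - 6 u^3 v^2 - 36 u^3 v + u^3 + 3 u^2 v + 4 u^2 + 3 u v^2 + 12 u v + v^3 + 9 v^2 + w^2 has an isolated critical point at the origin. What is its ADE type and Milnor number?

Type A_2, Milnor number mu = 2.

The Hessian of f at 0 has rank 2. Corank 1: A-series; mu = 2 gives A_2.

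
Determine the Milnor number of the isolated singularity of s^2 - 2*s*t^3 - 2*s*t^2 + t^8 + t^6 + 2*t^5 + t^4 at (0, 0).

7

The Hessian of f at 0 has rank 1. Corank 1: A-series; mu = 7 gives A_7.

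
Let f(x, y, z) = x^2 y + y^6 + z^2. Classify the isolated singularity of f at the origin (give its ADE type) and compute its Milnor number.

Type D_{7}, Milnor number mu = 7.

The Hessian of f at 0 has rank 1. Corank 2; j^3 = x^2*y has shape L^2 M (L != M), so D-series; mu = 7 gives D_7.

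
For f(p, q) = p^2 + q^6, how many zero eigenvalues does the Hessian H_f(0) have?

The Hessian at 0 is [[2, 0], [0, 0]] of rank 1; hence corank 1.

1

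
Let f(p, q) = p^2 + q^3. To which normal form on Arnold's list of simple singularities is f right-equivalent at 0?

The Hessian of f at 0 has rank 1. Corank 1: A-series; mu = 2 gives A_2.

A_2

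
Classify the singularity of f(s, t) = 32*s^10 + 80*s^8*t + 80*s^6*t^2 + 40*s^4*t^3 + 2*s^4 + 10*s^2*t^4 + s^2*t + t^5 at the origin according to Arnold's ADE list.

The Hessian of f at 0 is [[0, 0], [0, 0]] with rank 0, so corank 2. A Groebner basis of the Jacobian ideal J(f) in C{s,t} is {s^2/5 + t^4, s^3, s*t}; counting standard monomials gives mu = 6. Corank 2; j^3 = s^2*t has shape L^2 M (L != M), so D-series; mu = 6 gives D_6.

D6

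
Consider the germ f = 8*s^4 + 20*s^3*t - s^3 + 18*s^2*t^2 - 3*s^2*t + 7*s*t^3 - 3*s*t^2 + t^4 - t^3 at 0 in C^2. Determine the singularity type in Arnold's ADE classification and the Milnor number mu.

The Hessian of f at 0 has rank 0. Corank 2; j^3 = -(s + t)^3 is a perfect cube, so E-series; the 4-jet and mu = 7 give E_7.

Type E7, Milnor number mu = 7.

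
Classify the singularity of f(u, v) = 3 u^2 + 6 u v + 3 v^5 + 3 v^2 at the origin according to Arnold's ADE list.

The Hessian of f at 0 has rank 1. Corank 1: A-series; mu = 4 gives A_4.

A_{4}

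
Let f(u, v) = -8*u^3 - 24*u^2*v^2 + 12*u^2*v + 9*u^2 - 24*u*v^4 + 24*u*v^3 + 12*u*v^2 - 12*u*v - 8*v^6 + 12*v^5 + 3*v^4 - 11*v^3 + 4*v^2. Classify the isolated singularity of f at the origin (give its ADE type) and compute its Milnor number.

Type A2, Milnor number mu = 2.

The Hessian of f at 0 has rank 1. Corank 1: A-series; mu = 2 gives A_2.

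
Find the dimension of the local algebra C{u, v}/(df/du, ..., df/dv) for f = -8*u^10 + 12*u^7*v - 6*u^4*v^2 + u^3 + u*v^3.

The Hessian of f at 0 has rank 0. Corank 2; j^3 = u^3 is a perfect cube, so E-series; the 4-jet and mu = 7 give E_7.

7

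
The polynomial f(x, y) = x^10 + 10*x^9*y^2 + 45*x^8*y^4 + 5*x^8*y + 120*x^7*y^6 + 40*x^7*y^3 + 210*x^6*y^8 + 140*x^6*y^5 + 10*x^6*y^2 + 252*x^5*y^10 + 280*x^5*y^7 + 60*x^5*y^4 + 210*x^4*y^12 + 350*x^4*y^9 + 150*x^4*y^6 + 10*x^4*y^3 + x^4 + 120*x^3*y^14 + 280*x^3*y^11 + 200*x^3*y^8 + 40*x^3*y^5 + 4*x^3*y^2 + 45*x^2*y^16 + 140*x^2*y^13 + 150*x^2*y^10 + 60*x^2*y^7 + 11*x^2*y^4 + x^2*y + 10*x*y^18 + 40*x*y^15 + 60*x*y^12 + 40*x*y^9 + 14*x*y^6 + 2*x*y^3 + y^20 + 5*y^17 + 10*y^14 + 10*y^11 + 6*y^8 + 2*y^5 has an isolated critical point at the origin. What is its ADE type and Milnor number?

Type D_6, Milnor number mu = 6.

The Hessian of f at 0 has rank 0. Corank 2; j^3 = x^2*y has shape L^2 M (L != M), so D-series; mu = 6 gives D_6.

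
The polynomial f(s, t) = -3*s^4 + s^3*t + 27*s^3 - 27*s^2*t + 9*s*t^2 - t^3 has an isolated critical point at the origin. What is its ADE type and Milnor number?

Type E7, Milnor number mu = 7.

The Hessian of f at 0 has rank 0. Corank 2; j^3 = (3*s - t)^3 is a perfect cube, so E-series; the 4-jet and mu = 7 give E_7.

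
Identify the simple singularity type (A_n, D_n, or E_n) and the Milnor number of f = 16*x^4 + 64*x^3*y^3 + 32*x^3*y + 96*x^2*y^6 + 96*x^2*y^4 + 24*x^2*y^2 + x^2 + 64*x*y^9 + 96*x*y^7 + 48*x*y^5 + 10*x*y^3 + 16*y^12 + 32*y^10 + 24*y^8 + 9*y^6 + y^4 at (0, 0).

Type A3, Milnor number mu = 3.

The Hessian of f at 0 has rank 1. Corank 1: A-series; mu = 3 gives A_3.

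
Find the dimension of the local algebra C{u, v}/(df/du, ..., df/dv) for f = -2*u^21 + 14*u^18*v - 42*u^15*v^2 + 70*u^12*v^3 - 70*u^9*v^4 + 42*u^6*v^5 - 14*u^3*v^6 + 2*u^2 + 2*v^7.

The Hessian of f at 0 has rank 1. Corank 1: A-series; mu = 6 gives A_6.

6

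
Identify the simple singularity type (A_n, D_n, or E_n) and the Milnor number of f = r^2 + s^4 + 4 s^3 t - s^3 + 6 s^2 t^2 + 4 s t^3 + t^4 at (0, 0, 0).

Type E6, Milnor number mu = 6.

The Hessian of f at 0 has rank 1. Corank 2; j^3 = -s^3 is a perfect cube, so E-series; the 4-jet and mu = 6 give E_6.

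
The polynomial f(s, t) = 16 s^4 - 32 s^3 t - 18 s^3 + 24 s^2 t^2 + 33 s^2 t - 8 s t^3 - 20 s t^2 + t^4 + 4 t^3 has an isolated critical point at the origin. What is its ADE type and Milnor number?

Type D_{5}, Milnor number mu = 5.

The Hessian of f at 0 has rank 0. Corank 2; j^3 = -(2*s - t)*(3*s - 2*t)^2 has shape L^2 M (L != M), so D-series; mu = 5 gives D_5.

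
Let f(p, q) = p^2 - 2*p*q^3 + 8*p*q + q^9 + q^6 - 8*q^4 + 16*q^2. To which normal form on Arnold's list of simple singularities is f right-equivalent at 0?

The Hessian of f at 0 is [[2, 8], [8, 32]] with rank 1, so corank 1. A Groebner basis of the Jacobian ideal J(f) in C{p,q} is {p^2*q^2 + 8*p^2 + 48*p*q + 64*q^2, p^3 + 12*p^2*q + 48*p*q^2 + 64*p + 256*q, -p + q^3 - 4*q}; counting standard monomials gives mu = 8. Corank 1: A-series; mu = 8 gives A_8.

A_8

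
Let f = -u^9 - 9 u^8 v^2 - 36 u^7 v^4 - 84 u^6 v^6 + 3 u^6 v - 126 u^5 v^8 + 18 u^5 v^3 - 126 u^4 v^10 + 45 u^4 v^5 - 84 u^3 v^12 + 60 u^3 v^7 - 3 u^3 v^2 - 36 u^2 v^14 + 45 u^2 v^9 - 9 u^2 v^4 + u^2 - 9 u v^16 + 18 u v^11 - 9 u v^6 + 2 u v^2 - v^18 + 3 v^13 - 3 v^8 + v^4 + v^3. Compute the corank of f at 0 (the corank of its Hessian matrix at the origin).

1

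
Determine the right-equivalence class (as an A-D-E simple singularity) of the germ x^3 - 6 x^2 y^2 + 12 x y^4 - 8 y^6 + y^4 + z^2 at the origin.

E6

The Hessian of f at 0 has rank 1. Corank 2; j^3 = x^3 is a perfect cube, so E-series; the 4-jet and mu = 6 give E_6.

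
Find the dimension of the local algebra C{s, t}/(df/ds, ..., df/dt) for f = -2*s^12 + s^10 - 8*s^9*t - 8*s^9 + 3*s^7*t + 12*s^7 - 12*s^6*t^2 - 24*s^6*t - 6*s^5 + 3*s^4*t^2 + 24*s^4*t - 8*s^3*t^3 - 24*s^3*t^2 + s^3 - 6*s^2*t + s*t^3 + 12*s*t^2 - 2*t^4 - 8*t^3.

7

The Hessian of f at 0 is [[0, 0], [0, 0]] with rank 0, so corank 2. A Groebner basis of the Jacobian ideal J(f) in C{s,t} is {s^3 - 6*s^2*t - 48*s^2 + 192*s*t - 192*t^2, 6*s^2 + s*t^2 - 24*s*t + 24*t^2, 3*s^2 - 12*s*t + t^3 + 12*t^2}; counting standard monomials gives mu = 7. Corank 2; j^3 = (s - 2*t)^3 is a perfect cube, so E-series; the 4-jet and mu = 7 give E_7.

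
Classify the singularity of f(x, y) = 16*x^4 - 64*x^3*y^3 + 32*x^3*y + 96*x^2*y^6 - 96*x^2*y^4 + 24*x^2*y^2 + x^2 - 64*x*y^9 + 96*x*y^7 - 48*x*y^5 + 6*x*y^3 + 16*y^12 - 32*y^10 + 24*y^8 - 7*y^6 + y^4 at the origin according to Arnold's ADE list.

A_{3}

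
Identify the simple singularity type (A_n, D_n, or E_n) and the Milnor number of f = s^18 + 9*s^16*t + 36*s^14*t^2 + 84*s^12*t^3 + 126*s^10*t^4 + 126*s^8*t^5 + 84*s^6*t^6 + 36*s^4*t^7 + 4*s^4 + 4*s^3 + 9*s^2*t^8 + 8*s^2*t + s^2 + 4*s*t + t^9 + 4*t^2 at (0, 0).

The Hessian of f at 0 has rank 1. Corank 1: A-series; mu = 8 gives A_8.

Type A_8, Milnor number mu = 8.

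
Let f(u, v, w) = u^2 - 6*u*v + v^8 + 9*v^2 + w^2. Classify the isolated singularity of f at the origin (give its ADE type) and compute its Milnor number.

Type A7, Milnor number mu = 7.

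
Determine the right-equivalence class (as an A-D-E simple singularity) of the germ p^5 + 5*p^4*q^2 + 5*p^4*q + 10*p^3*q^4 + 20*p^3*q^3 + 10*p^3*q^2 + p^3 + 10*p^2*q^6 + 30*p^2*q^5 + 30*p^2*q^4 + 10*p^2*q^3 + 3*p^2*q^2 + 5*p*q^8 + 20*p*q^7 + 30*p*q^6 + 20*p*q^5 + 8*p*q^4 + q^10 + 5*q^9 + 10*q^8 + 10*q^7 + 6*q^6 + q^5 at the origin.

The Hessian of f at 0 is [[0, 0], [0, 0]] with rank 0, so corank 2. A Groebner basis of the Jacobian ideal J(f) in C{p,q} is {-p^2/4 + p*q^3 - p*q^2/2, p^2 + 2*p*q^2 + q^4, p^3, p^2*q + p^2/2 + p*q^2}; counting standard monomials gives mu = 8. Corank 2; j^3 = p^3 is a perfect cube, so E-series; the 5-jet and mu = 8 give E_8.

E8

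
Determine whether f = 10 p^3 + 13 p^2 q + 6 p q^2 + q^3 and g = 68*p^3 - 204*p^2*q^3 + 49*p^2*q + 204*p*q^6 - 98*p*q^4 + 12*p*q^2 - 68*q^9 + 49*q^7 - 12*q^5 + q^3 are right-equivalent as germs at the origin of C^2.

Yes.

The Hessian of f at 0 has rank 0. Corank 2; j^3 = (2*p + q)*(5*p^2 + 4*p*q + q^2) splits into three distinct lines over C (the quadratic factor has nonzero discriminant), so D_4. The Hessian of g at 0 has rank 0. Corank 2; j^3 = (4*p + q)*(17*p^2 + 8*p*q + q^2) splits into three distinct lines over C (the quadratic factor has nonzero discriminant), so D_4. Both have type D_4, hence right-equivalent.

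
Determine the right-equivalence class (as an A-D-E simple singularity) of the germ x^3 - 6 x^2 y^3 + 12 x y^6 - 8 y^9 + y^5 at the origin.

E_8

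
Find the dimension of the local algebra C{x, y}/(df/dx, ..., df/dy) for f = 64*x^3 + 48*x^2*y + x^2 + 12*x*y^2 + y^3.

2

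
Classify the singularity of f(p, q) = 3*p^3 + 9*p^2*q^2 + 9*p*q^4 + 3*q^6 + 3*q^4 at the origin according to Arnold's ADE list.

E_{6}

The Hessian of f at 0 has rank 0. Corank 2; j^3 = 3*p^3 is a perfect cube, so E-series; the 4-jet and mu = 6 give E_6.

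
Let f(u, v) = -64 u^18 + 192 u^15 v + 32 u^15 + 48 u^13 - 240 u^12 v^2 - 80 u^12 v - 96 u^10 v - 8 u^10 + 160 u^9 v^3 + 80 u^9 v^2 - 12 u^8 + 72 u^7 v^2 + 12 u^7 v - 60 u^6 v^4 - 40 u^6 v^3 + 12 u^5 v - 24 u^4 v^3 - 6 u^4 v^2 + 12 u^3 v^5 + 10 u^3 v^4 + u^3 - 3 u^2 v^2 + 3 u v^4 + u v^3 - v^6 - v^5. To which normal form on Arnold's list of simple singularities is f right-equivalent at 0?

E_7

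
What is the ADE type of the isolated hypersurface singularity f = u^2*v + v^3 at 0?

D_{4}

The Hessian of f at 0 has rank 0. Corank 2; j^3 = v*(u^2 + v^2) splits into three distinct lines over C (the quadratic factor has nonzero discriminant), so D_4.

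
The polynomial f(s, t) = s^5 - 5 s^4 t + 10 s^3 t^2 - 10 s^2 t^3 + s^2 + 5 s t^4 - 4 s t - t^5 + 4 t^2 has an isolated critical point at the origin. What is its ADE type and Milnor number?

Type A_4, Milnor number mu = 4.

The Hessian of f at 0 has rank 1. Corank 1: A-series; mu = 4 gives A_4.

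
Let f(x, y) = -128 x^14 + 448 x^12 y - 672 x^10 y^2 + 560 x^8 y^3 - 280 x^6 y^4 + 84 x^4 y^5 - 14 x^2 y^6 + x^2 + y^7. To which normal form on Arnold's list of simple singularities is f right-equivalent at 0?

A_6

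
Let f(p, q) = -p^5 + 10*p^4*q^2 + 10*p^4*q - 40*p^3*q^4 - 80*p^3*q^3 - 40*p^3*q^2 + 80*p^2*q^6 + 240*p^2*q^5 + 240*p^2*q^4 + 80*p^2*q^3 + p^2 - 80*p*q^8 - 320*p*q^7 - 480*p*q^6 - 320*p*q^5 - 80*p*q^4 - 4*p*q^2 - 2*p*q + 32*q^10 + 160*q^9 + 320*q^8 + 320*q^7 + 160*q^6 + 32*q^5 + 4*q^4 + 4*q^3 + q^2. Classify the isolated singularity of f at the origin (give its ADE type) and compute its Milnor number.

Type A_4, Milnor number mu = 4.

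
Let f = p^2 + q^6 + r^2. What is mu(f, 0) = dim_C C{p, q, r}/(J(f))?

5

The Hessian of f at 0 has rank 2. Corank 1: A-series; mu = 5 gives A_5.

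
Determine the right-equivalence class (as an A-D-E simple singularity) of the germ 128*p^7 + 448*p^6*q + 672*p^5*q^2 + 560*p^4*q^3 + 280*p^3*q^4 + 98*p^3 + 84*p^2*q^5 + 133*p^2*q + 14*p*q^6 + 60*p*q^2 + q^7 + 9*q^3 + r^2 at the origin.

The Hessian of f at 0 is [[0, 0, 0], [0, 0, 0], [0, 0, 2]] with rank 1, so corank 2. A Groebner basis of the Jacobian ideal J(f) in C{p,q,r} is {-117649*p*q/2 + q^6 - 50421*q^2/2, p*q^2 + 3*q^3/7, p^2 + 13*p*q/14 + 3*q^2/14, r}; counting standard monomials gives mu = 8. Corank 2; j^3 = (2*p + q)*(7*p + 3*q)^2 has shape L^2 M (L != M), so D-series; mu = 8 gives D_8.

D_{8}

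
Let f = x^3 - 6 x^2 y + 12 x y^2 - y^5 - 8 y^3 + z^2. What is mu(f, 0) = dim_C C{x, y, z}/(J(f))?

8

The Hessian of f at 0 has rank 1. Corank 2; j^3 = (x - 2*y)^3 is a perfect cube, so E-series; the 5-jet and mu = 8 give E_8.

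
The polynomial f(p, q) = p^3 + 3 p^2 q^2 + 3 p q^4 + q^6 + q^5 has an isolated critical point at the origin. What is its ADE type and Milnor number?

The Hessian of f at 0 is [[0, 0], [0, 0]] with rank 0, so corank 2. A Groebner basis of the Jacobian ideal J(f) in C{p,q} is {q^4, p^3, p^2/2 + p*q^2}; counting standard monomials gives mu = 8. Corank 2; j^3 = p^3 is a perfect cube, so E-series; the 5-jet and mu = 8 give E_8.

Type E_8, Milnor number mu = 8.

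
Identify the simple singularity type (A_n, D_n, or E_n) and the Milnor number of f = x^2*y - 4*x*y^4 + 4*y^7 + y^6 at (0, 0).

Type D_{7}, Milnor number mu = 7.

The Hessian of f at 0 has rank 0. Corank 2; j^3 = x^2*y has shape L^2 M (L != M), so D-series; mu = 7 gives D_7.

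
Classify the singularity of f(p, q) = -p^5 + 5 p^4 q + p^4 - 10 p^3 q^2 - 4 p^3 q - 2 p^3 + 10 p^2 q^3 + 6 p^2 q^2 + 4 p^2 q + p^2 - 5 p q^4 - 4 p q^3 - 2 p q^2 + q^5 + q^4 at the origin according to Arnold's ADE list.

A_4

The Hessian of f at 0 has rank 1. Corank 1: A-series; mu = 4 gives A_4.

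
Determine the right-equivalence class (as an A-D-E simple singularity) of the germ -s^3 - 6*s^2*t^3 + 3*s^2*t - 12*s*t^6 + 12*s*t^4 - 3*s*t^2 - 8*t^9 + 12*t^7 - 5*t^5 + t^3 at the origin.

The Hessian of f at 0 is [[0, 0], [0, 0]] with rank 0, so corank 2. A Groebner basis of the Jacobian ideal J(f) in C{s,t} is {s^2/4 + s*t^3 - s*t/2 + t^2/4, t^4, s^3 - 3*s*t^2 + 2*t^3, s^2*t - 2*s*t^2 + t^3}; counting standard monomials gives mu = 8. Corank 2; j^3 = -(s - t)^3 is a perfect cube, so E-series; the 5-jet and mu = 8 give E_8.

E8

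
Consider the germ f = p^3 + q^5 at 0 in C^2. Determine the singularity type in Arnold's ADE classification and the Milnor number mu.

The Hessian of f at 0 is [[0, 0], [0, 0]] with rank 0, so corank 2. A Groebner basis of the Jacobian ideal J(f) in C{p,q} is {q^4, p^2}; counting standard monomials gives mu = 8. Corank 2; j^3 = p^3 is a perfect cube, so E-series; the 5-jet and mu = 8 give E_8.

Type E_{8}, Milnor number mu = 8.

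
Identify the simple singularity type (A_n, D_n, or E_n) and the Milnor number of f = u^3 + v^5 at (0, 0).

The Hessian of f at 0 is [[0, 0], [0, 0]] with rank 0, so corank 2. A Groebner basis of the Jacobian ideal J(f) in C{u,v} is {v^4, u^2}; counting standard monomials gives mu = 8. Corank 2; j^3 = u^3 is a perfect cube, so E-series; the 5-jet and mu = 8 give E_8.

Type E8, Milnor number mu = 8.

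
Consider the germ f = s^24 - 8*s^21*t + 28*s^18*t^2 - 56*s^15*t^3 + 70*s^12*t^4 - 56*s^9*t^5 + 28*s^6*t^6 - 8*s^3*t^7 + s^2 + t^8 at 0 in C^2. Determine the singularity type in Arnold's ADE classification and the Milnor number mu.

The Hessian of f at 0 is [[2, 0], [0, 0]] with rank 1, so corank 1. A Groebner basis of the Jacobian ideal J(f) in C{s,t} is {t^7, s}; counting standard monomials gives mu = 7. Corank 1: A-series; mu = 7 gives A_7.

Type A7, Milnor number mu = 7.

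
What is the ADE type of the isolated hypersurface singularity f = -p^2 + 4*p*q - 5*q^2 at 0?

A1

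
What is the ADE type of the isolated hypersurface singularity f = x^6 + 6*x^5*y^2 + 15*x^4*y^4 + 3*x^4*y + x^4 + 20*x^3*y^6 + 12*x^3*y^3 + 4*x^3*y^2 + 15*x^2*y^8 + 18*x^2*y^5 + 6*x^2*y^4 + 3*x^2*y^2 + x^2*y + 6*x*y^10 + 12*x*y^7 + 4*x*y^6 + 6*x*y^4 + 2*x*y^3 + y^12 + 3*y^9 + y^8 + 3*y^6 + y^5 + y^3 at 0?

D4

The Hessian of f at 0 is [[0, 0], [0, 0]] with rank 0, so corank 2. A Groebner basis of the Jacobian ideal J(f) in C{x,y} is {y^3, x^2 + 3*y^2, x*y}; counting standard monomials gives mu = 4. Corank 2; j^3 = y*(x^2 + y^2) splits into three distinct lines over C (the quadratic factor has nonzero discriminant), so D_4.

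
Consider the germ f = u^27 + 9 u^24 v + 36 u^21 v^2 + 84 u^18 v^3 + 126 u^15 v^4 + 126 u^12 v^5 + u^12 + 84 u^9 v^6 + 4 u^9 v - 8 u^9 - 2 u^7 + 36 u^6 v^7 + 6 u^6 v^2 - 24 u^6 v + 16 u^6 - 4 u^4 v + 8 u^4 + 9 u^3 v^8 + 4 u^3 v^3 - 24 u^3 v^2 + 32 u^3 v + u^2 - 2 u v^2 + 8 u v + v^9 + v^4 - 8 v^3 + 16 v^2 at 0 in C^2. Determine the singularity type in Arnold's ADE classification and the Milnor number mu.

Type A_{8}, Milnor number mu = 8.

The Hessian of f at 0 is [[2, 8], [8, 32]] with rank 1, so corank 1. A Groebner basis of the Jacobian ideal J(f) in C{u,v} is {6648622379039*u^2/857680677653504 + u*v^3 + 29976959747041*u*v^2/857680677653504 + 16660451704947*u*v/214420169413376 + 4865896983*u/26802521176672 + 4162098944747*v^3/53605042353344 + 161324153741*v^2/864597457312 + 4865896983*v/6700630294168, -2430308141*u^2/837578786771 - 13011679398*u*v^2/837578786771 - 22743690600*u*v/837578786771 - 71802880*u/837578786771 + v^4 - 30363954840*v^3/837578786771 - 1678000944*v^2/27018670541 - 287211520*v/837578786771, u^3 - 415963791237*u^2/26802521176672 + 5602933637*u*v^2/26802521176672 + 499593883*u*v/1675157573542 + 835957358055*u/3350315147084 + 1848478223*v^3/6700630294168 - 1065307*v^2/108074682164 + 835957358055*v/837578786771, u^2*v + 1115730009119*u^2/857680677653504 + 3427378037278689*u*v^2/857680677653504 + 5506161779*u*v/214420169413376 - 557844570601*u/26802521176672 + 285336740277995*v^3/53605042353344 + 88149901*v^2/864597457312 - 557844570601*v/6700630294168}; counting standard monomials gives mu = 8. Corank 1: A-series; mu = 8 gives A_8.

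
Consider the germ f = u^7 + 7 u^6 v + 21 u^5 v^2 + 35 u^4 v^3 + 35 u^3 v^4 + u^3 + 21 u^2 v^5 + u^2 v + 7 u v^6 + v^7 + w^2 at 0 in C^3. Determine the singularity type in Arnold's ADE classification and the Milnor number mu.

Type D8, Milnor number mu = 8.

The Hessian of f at 0 has rank 1. Corank 2; j^3 = u^2*(u + v) has shape L^2 M (L != M), so D-series; mu = 8 gives D_8.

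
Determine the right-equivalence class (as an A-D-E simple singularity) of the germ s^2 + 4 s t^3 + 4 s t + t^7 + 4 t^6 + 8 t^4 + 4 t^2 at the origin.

The Hessian of f at 0 has rank 1. Corank 1: A-series; mu = 6 gives A_6.

A6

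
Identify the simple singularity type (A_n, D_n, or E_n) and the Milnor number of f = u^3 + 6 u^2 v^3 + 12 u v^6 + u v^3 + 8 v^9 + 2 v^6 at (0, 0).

Type E7, Milnor number mu = 7.

The Hessian of f at 0 has rank 0. Corank 2; j^3 = u^3 is a perfect cube, so E-series; the 4-jet and mu = 7 give E_7.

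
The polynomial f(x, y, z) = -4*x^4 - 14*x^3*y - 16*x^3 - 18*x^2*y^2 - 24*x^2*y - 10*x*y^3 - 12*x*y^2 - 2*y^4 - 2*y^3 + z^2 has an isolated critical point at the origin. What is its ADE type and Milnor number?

The Hessian of f at 0 is [[0, 0, 0], [0, 0, 0], [0, 0, 2]] with rank 1, so corank 2. A Groebner basis of the Jacobian ideal J(f) in C{x,y,z} is {768*x^2 + 768*x*y + y^4 + 8*y^3 + 192*y^2, x^3 + 36*x^2 + 36*x*y + y^3/2 + 9*y^2, x^2*y - 40*x^2 - 40*x*y - 2*y^3/3 - 10*y^2, 32*x^2 + x*y^2 + 32*x*y + 5*y^3/6 + 8*y^2, z}; counting standard monomials gives mu = 7. Corank 2; j^3 = -2*(2*x + y)^3 is a perfect cube, so E-series; the 4-jet and mu = 7 give E_7.

Type E_7, Milnor number mu = 7.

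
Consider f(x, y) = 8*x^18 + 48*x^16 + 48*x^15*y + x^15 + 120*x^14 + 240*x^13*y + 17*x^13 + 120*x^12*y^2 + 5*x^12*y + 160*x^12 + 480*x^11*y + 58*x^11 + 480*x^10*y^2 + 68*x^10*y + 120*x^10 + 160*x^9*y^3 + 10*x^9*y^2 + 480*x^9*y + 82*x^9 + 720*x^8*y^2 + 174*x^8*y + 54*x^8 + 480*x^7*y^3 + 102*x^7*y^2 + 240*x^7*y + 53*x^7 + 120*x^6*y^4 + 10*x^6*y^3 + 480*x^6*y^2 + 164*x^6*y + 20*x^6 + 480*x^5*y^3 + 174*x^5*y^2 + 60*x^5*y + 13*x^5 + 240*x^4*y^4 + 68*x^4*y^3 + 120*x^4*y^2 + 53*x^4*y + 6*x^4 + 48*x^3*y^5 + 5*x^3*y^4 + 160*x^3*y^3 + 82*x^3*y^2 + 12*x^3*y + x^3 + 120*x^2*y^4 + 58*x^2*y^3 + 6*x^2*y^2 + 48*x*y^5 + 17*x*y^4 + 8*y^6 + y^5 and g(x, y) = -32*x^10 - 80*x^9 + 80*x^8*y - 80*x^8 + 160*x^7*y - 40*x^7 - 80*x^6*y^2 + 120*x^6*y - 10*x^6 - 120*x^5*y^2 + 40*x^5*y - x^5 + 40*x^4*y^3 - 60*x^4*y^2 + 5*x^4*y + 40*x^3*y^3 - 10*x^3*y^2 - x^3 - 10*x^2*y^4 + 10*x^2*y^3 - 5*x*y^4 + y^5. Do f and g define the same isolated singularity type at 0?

Yes.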